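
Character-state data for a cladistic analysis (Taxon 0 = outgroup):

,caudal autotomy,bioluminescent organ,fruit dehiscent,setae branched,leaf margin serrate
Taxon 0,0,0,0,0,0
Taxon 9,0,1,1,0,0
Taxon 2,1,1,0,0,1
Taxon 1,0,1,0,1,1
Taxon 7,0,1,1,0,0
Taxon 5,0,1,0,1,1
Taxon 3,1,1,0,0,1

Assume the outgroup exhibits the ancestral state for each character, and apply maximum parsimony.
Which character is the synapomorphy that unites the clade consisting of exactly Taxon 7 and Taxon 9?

fruit dehiscent

The outgroup has state '0' for every character, so '1' is the derived state throughout.
Only Taxon 2 and Taxon 3 show the derived state '1' for caudal autotomy, supporting them as a clade.
All ingroup taxa share the derived state '1' for bioluminescent organ; it defines the ingroup but does not resolve relationships within it.
Only Taxon 7 and Taxon 9 show the derived state '1' for fruit dehiscent, supporting them as a clade.
setae branched: derived state '1' in Taxon 1 and Taxon 5 only — synapomorphy for {Taxon 1, Taxon 5}.
Only Taxon 1, Taxon 2, Taxon 3, and Taxon 5 show the derived state '1' for leaf margin serrate, supporting them as a clade.
Most parsimonious ingroup topology: ((Taxon 9,Taxon 7),((Taxon 2,Taxon 3),(Taxon 1,Taxon 5))).
The clade {Taxon 7, Taxon 9} is supported by fruit dehiscent: its derived state '1' occurs in exactly those taxa and in no other taxon (including the outgroup).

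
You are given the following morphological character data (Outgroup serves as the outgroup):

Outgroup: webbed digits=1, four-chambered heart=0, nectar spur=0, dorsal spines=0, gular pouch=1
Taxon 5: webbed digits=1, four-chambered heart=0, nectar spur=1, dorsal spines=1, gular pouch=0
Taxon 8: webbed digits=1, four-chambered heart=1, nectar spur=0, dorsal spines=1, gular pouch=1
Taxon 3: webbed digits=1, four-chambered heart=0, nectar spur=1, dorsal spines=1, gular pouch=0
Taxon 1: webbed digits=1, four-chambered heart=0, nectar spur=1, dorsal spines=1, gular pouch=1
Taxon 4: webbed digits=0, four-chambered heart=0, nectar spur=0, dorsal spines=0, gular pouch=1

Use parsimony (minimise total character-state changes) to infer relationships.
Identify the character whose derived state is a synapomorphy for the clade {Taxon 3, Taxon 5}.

gular pouch

Character polarity is set by the outgroup: the derived state is whichever differs from the outgroup's state, so for webbed digits, gular pouch the derived state is '0', and for the remaining characters it is '1'.
webbed digits: derived state '0' in Taxon 4 only — an autapomorphy, so it tells us nothing about relationships among taxa.
four-chambered heart (derived state '1') is unique to Taxon 8 (autapomorphy; uninformative for grouping).
nectar spur (derived state '1') is shared by Taxon 1, Taxon 3, and Taxon 5 — a synapomorphy uniting that clade.
dorsal spines: derived state '1' in Taxon 1, Taxon 3, Taxon 5, and Taxon 8 only — synapomorphy for {Taxon 1, Taxon 3, Taxon 5, Taxon 8}.
gular pouch (derived state '0') is shared by Taxon 3 and Taxon 5 — a synapomorphy uniting that clade.
Most parsimonious ingroup topology: ((((Taxon 5,Taxon 3),Taxon 1),Taxon 8),Taxon 4).
The clade {Taxon 3, Taxon 5} is supported by gular pouch: its derived state '0' occurs in exactly those taxa and in no other taxon (including the outgroup).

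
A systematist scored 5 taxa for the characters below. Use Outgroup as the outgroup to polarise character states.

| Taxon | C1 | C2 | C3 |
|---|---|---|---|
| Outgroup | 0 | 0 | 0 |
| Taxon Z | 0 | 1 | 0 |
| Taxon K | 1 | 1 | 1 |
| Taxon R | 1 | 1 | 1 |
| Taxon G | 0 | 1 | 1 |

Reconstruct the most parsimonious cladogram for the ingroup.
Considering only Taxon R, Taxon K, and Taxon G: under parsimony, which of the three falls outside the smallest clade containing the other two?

The outgroup has state '0' for every character, so '1' is the derived state throughout.
C1 (derived state '1') is shared by Taxon K and Taxon R — a synapomorphy uniting that clade.
All ingroup taxa share the derived state '1' for C2; it defines the ingroup but does not resolve relationships within it.
C3: derived state '1' in Taxon G, Taxon K, and Taxon R only — synapomorphy for {Taxon G, Taxon K, Taxon R}.
Most parsimonious ingroup topology: (Taxon Z,((Taxon K,Taxon R),Taxon G)).
Taxon R and Taxon K share a more recent common ancestor with each other than either does with Taxon G, so Taxon G is the least closely related of the three.

Taxon G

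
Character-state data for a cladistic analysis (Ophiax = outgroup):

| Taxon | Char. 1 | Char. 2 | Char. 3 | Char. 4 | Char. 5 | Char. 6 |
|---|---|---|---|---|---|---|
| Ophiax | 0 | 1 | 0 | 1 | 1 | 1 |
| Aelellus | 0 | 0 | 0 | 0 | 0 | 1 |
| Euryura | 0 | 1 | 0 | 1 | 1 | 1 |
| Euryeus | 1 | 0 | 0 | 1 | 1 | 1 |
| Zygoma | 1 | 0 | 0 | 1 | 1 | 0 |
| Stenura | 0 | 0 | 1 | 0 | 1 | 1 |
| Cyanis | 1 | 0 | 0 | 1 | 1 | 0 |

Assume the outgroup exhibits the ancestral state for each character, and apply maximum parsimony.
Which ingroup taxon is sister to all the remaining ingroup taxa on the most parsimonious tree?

Character polarity is set by the outgroup: the derived state is whichever differs from the outgroup's state, so for Char. 2, Char. 4, Char. 5, Char. 6 the derived state is '0', and for the remaining characters it is '1'.
Only Cyanis, Euryeus, and Zygoma show the derived state '1' for Char. 1, supporting them as a clade.
Only Aelellus, Cyanis, Euryeus, Stenura, and Zygoma show the derived state '0' for Char. 2, supporting them as a clade.
Char. 3 (derived state '1') is unique to Stenura (autapomorphy; uninformative for grouping).
Char. 4: derived state '0' in Aelellus and Stenura only — synapomorphy for {Aelellus, Stenura}.
Char. 5: derived state '0' in Aelellus only — an autapomorphy, so it tells us nothing about relationships among taxa.
Only Cyanis and Zygoma show the derived state '0' for Char. 6, supporting them as a clade.
Most parsimonious ingroup topology: (((Aelellus,Stenura),(Euryeus,(Zygoma,Cyanis))),Euryura).
Euryura is sister to the clade containing all other ingroup taxa, so it is the earliest-diverging (most basal) ingroup lineage.

Euryura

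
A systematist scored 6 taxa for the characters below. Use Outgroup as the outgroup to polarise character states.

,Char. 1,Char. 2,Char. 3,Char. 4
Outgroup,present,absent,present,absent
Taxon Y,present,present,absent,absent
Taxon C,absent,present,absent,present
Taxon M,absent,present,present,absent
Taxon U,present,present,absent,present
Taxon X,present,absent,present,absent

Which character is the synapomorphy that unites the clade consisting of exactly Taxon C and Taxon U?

Character polarity is set by the outgroup: the derived state is whichever differs from the outgroup's state, so for Char. 1, Char. 3 the derived state is 'absent', and for the remaining characters it is 'present'.
Char. 1 groups Taxon C and Taxon M, which is incompatible with the clades supported by the remaining characters; treating it as convergent (homoplasy) costs fewer steps than any alternative tree.
Char. 2: derived state 'present' in Taxon C, Taxon M, Taxon U, and Taxon Y only — synapomorphy for {Taxon C, Taxon M, Taxon U, Taxon Y}.
Only Taxon C, Taxon U, and Taxon Y show the derived state 'absent' for Char. 3, supporting them as a clade.
Only Taxon C and Taxon U show the derived state 'present' for Char. 4, supporting them as a clade.
Most parsimonious ingroup topology: (((Taxon Y,(Taxon C,Taxon U)),Taxon M),Taxon X).
The clade {Taxon C, Taxon U} is supported by Char. 4: its derived state 'present' occurs in exactly those taxa and in no other taxon (including the outgroup).

Char. 4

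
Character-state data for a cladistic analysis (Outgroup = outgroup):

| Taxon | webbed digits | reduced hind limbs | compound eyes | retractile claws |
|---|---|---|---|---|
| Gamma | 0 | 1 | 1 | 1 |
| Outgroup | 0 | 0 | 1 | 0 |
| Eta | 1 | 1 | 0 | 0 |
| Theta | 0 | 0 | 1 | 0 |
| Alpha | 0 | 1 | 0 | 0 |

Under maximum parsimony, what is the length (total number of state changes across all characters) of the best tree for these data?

Character polarity is set by the outgroup: the derived state is whichever differs from the outgroup's state, so for compound eyes the derived state is '0', and for the remaining characters it is '1'.
webbed digits (derived state '1') is unique to Eta (autapomorphy; uninformative for grouping).
reduced hind limbs: derived state '1' in Alpha, Eta, and Gamma only — synapomorphy for {Alpha, Eta, Gamma}.
compound eyes (derived state '0') is shared by Alpha and Eta — a synapomorphy uniting that clade.
retractile claws: derived state '1' in Gamma only — an autapomorphy, so it tells us nothing about relationships among taxa.
Most parsimonious ingroup topology: (((Eta,Alpha),Gamma),Theta).
Changes per character on this tree: webbed digits: 1; reduced hind limbs: 1; compound eyes: 1; retractile claws: 1.
Total = 4.

4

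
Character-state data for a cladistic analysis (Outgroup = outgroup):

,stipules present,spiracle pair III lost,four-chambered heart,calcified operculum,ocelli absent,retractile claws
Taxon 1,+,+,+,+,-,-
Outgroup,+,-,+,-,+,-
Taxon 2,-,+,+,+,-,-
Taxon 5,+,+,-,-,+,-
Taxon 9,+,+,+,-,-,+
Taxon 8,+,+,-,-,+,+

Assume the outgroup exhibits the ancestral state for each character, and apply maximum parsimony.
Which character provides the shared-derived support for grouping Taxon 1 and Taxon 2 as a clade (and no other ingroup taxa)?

Character polarity is set by the outgroup: the derived state is whichever differs from the outgroup's state, so for stipules present, four-chambered heart, ocelli absent the derived state is '-', and for the remaining characters it is '+'.
stipules present: derived state '-' in Taxon 2 only — an autapomorphy, so it tells us nothing about relationships among taxa.
All ingroup taxa share the derived state '+' for spiracle pair III lost; it defines the ingroup but does not resolve relationships within it.
four-chambered heart (derived state '-') is shared by Taxon 5 and Taxon 8 — a synapomorphy uniting that clade.
calcified operculum: derived state '+' in Taxon 1 and Taxon 2 only — synapomorphy for {Taxon 1, Taxon 2}.
ocelli absent (derived state '-') is shared by Taxon 1, Taxon 2, and Taxon 9 — a synapomorphy uniting that clade.
retractile claws groups Taxon 8 and Taxon 9, which is incompatible with the clades supported by the remaining characters; treating it as convergent (homoplasy) costs fewer steps than any alternative tree.
Most parsimonious ingroup topology: ((Taxon 5,Taxon 8),(Taxon 9,(Taxon 1,Taxon 2))).
The clade {Taxon 1, Taxon 2} is supported by calcified operculum: its derived state '+' occurs in exactly those taxa and in no other taxon (including the outgroup).

calcified operculum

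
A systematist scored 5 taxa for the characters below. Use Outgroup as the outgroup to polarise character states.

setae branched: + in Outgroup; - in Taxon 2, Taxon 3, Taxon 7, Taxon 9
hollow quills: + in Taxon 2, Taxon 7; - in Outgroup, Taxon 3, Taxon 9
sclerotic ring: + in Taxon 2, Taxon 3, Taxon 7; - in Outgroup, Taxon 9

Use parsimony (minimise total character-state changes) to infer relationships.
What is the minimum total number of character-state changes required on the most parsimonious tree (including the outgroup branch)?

3

Character polarity is set by the outgroup: the derived state is whichever differs from the outgroup's state, so for setae branched the derived state is '-', and for the remaining characters it is '+'.
setae branched (derived state '-') is shared by all ingroup taxa — unites the whole ingroup.
hollow quills (derived state '+') is shared by Taxon 2 and Taxon 7 — a synapomorphy uniting that clade.
sclerotic ring: derived state '+' in Taxon 2, Taxon 3, and Taxon 7 only — synapomorphy for {Taxon 2, Taxon 3, Taxon 7}.
Most parsimonious ingroup topology: (((Taxon 2,Taxon 7),Taxon 3),Taxon 9).
Changes per character on this tree: setae branched: 1; hollow quills: 1; sclerotic ring: 1.
Total = 3.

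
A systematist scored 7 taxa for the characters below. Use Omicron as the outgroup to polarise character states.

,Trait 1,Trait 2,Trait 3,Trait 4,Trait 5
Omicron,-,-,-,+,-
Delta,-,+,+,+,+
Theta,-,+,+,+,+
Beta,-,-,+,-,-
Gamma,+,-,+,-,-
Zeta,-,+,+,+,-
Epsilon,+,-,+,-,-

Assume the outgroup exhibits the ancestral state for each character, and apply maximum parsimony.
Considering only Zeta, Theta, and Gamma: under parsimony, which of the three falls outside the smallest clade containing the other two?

Character polarity is set by the outgroup: the derived state is whichever differs from the outgroup's state, so for Trait 4 the derived state is '-', and for the remaining characters it is '+'.
Only Epsilon and Gamma show the derived state '+' for Trait 1, supporting them as a clade.
Trait 2 (derived state '+') is shared by Delta, Theta, and Zeta — a synapomorphy uniting that clade.
Trait 3 (derived state '+') is shared by all ingroup taxa — unites the whole ingroup.
Trait 4 (derived state '-') is shared by Beta, Epsilon, and Gamma — a synapomorphy uniting that clade.
Trait 5: derived state '+' in Delta and Theta only — synapomorphy for {Delta, Theta}.
Most parsimonious ingroup topology: (((Delta,Theta),Zeta),(Beta,(Gamma,Epsilon))).
Zeta and Theta share a more recent common ancestor with each other than either does with Gamma, so Gamma is the least closely related of the three.

Gamma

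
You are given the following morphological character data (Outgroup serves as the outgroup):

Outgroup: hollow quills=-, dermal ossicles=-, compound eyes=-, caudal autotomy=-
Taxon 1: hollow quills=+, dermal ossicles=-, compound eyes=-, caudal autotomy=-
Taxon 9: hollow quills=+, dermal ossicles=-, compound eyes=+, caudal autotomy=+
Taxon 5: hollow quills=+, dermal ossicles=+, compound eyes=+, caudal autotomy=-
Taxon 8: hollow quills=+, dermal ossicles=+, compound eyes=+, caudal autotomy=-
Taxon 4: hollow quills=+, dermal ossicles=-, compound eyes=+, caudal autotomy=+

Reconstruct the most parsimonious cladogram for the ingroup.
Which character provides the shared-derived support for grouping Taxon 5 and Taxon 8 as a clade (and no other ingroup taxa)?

dermal ossicles

The outgroup has state '-' for every character, so '+' is the derived state throughout.
hollow quills (derived state '+') is shared by all ingroup taxa — unites the whole ingroup.
dermal ossicles (derived state '+') is shared by Taxon 5 and Taxon 8 — a synapomorphy uniting that clade.
Only Taxon 4, Taxon 5, Taxon 8, and Taxon 9 show the derived state '+' for compound eyes, supporting them as a clade.
Only Taxon 4 and Taxon 9 show the derived state '+' for caudal autotomy, supporting them as a clade.
Most parsimonious ingroup topology: (Taxon 1,((Taxon 9,Taxon 4),(Taxon 5,Taxon 8))).
The clade {Taxon 5, Taxon 8} is supported by dermal ossicles: its derived state '+' occurs in exactly those taxa and in no other taxon (including the outgroup).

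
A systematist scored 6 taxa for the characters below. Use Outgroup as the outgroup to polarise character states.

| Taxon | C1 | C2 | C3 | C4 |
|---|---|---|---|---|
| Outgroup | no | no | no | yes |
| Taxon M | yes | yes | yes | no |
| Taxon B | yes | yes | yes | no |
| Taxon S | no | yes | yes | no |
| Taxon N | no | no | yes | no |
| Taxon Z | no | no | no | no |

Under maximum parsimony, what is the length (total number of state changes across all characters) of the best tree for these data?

Character polarity is set by the outgroup: the derived state is whichever differs from the outgroup's state, so for C4 the derived state is 'no', and for the remaining characters it is 'yes'.
Only Taxon B and Taxon M show the derived state 'yes' for C1, supporting them as a clade.
C2 (derived state 'yes') is shared by Taxon B, Taxon M, and Taxon S — a synapomorphy uniting that clade.
C3: derived state 'yes' in Taxon B, Taxon M, Taxon N, and Taxon S only — synapomorphy for {Taxon B, Taxon M, Taxon N, Taxon S}.
All ingroup taxa share the derived state 'no' for C4; it defines the ingroup but does not resolve relationships within it.
Most parsimonious ingroup topology: ((((Taxon M,Taxon B),Taxon S),Taxon N),Taxon Z).
Changes per character on this tree: C1: 1; C2: 1; C3: 1; C4: 1.
Total = 4.

4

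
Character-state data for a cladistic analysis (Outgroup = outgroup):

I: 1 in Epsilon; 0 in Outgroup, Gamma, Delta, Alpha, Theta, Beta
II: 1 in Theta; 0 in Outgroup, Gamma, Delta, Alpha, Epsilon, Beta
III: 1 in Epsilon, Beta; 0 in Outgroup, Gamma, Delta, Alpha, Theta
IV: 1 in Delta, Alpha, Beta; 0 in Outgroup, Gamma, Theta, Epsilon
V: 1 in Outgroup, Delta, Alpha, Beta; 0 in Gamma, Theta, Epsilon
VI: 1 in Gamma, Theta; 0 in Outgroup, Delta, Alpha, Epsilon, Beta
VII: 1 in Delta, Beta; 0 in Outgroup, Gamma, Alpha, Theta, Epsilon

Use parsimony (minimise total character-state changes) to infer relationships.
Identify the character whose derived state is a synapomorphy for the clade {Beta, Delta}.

VII

Character polarity is set by the outgroup: the derived state is whichever differs from the outgroup's state, so for V the derived state is '0', and for the remaining characters it is '1'.
I (derived state '1') is unique to Epsilon (autapomorphy; uninformative for grouping).
II (derived state '1') is unique to Theta (autapomorphy; uninformative for grouping).
III (state '1') occurs in Beta and Epsilon but conflicts with the nesting implied by the other characters — most parsimoniously interpreted as homoplasy.
IV: derived state '1' in Alpha, Beta, and Delta only — synapomorphy for {Alpha, Beta, Delta}.
V: derived state '0' in Epsilon, Gamma, and Theta only — synapomorphy for {Epsilon, Gamma, Theta}.
VI: derived state '1' in Gamma and Theta only — synapomorphy for {Gamma, Theta}.
VII (derived state '1') is shared by Beta and Delta — a synapomorphy uniting that clade.
Most parsimonious ingroup topology: (((Gamma,Theta),Epsilon),((Delta,Beta),Alpha)).
The clade {Beta, Delta} is supported by VII: its derived state '1' occurs in exactly those taxa and in no other taxon (including the outgroup).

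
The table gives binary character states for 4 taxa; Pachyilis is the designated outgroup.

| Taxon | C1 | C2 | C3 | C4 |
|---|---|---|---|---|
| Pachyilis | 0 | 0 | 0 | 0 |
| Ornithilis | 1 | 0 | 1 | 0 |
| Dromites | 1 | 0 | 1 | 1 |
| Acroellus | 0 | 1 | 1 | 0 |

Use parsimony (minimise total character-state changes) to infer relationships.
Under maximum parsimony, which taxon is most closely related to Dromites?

Ornithilis

The outgroup has state '0' for every character, so '1' is the derived state throughout.
C1 (derived state '1') is shared by Dromites and Ornithilis — a synapomorphy uniting that clade.
C2 (derived state '1') is unique to Acroellus (autapomorphy; uninformative for grouping).
All ingroup taxa share the derived state '1' for C3; it defines the ingroup but does not resolve relationships within it.
C4: derived state '1' in Dromites only — an autapomorphy, so it tells us nothing about relationships among taxa.
Most parsimonious ingroup topology: ((Dromites,Ornithilis),Acroellus).
Dromites and Ornithilis form a cherry on this tree, so they are sister taxa.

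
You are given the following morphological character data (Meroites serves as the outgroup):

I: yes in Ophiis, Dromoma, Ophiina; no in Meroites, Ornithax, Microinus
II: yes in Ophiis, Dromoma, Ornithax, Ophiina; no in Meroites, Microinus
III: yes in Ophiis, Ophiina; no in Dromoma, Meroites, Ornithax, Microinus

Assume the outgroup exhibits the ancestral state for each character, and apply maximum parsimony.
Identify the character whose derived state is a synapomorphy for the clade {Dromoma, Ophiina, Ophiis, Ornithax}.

The outgroup has state 'no' for every character, so 'yes' is the derived state throughout.
Only Dromoma, Ophiina, and Ophiis show the derived state 'yes' for I, supporting them as a clade.
II (derived state 'yes') is shared by Dromoma, Ophiina, Ophiis, and Ornithax — a synapomorphy uniting that clade.
Only Ophiina and Ophiis show the derived state 'yes' for III, supporting them as a clade.
Most parsimonious ingroup topology: ((((Ophiina,Ophiis),Dromoma),Ornithax),Microinus).
The clade {Dromoma, Ophiina, Ophiis, Ornithax} is supported by II: its derived state 'yes' occurs in exactly those taxa and in no other taxon (including the outgroup).

II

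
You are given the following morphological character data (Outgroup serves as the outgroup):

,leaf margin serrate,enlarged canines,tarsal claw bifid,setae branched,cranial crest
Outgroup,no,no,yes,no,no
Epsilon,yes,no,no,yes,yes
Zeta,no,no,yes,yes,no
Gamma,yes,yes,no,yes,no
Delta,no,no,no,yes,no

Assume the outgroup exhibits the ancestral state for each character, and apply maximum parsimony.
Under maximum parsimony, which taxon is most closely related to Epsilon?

Gamma

Character polarity is set by the outgroup: the derived state is whichever differs from the outgroup's state, so for tarsal claw bifid the derived state is 'no', and for the remaining characters it is 'yes'.
leaf margin serrate: derived state 'yes' in Epsilon and Gamma only — synapomorphy for {Epsilon, Gamma}.
enlarged canines: derived state 'yes' in Gamma only — an autapomorphy, so it tells us nothing about relationships among taxa.
tarsal claw bifid: derived state 'no' in Delta, Epsilon, and Gamma only — synapomorphy for {Delta, Epsilon, Gamma}.
All ingroup taxa share the derived state 'yes' for setae branched; it defines the ingroup but does not resolve relationships within it.
cranial crest: derived state 'yes' in Epsilon only — an autapomorphy, so it tells us nothing about relationships among taxa.
Most parsimonious ingroup topology: (((Epsilon,Gamma),Delta),Zeta).
Epsilon and Gamma form a cherry on this tree, so they are sister taxa.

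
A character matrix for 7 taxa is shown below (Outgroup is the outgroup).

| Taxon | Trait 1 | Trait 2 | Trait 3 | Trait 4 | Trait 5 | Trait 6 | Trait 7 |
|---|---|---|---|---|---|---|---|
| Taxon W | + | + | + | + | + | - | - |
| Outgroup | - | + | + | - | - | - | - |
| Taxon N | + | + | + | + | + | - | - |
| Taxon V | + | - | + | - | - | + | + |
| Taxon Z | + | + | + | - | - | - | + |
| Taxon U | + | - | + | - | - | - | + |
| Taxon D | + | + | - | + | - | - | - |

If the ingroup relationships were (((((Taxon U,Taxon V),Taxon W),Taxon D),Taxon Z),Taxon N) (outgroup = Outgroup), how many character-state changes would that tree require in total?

11

Map each character onto (((((Taxon U,Taxon V),Taxon W),Taxon D),Taxon Z),Taxon N) (rooted by Outgroup) and count the minimum state changes it requires (Fitch parsimony):
Trait 1: 1; Trait 2: 1; Trait 3: 1; Trait 4: 3; Trait 5: 2; Trait 6: 1; Trait 7: 2.
Total tree length = 11.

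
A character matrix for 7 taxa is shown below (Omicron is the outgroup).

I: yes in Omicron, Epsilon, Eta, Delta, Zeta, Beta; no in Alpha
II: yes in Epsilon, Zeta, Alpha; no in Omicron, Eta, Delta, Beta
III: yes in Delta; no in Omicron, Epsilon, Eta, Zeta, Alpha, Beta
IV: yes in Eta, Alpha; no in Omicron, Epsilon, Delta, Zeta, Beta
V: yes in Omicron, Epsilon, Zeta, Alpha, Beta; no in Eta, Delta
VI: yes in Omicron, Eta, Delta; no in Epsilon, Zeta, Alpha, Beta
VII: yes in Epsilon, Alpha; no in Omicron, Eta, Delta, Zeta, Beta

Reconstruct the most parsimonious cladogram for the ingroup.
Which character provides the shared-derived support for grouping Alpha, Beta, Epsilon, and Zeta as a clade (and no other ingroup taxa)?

VI

Character polarity is set by the outgroup: the derived state is whichever differs from the outgroup's state, so for I, V, VI the derived state is 'no', and for the remaining characters it is 'yes'.
I: derived state 'no' in Alpha only — an autapomorphy, so it tells us nothing about relationships among taxa.
II: derived state 'yes' in Alpha, Epsilon, and Zeta only — synapomorphy for {Alpha, Epsilon, Zeta}.
III (derived state 'yes') is unique to Delta (autapomorphy; uninformative for grouping).
IV groups Alpha and Eta, which is incompatible with the clades supported by the remaining characters; treating it as convergent (homoplasy) costs fewer steps than any alternative tree.
V: derived state 'no' in Delta and Eta only — synapomorphy for {Delta, Eta}.
VI: derived state 'no' in Alpha, Beta, Epsilon, and Zeta only — synapomorphy for {Alpha, Beta, Epsilon, Zeta}.
VII: derived state 'yes' in Alpha and Epsilon only — synapomorphy for {Alpha, Epsilon}.
Most parsimonious ingroup topology: ((((Epsilon,Alpha),Zeta),Beta),(Eta,Delta)).
The clade {Alpha, Beta, Epsilon, Zeta} is supported by VI: its derived state 'no' occurs in exactly those taxa and in no other taxon (including the outgroup).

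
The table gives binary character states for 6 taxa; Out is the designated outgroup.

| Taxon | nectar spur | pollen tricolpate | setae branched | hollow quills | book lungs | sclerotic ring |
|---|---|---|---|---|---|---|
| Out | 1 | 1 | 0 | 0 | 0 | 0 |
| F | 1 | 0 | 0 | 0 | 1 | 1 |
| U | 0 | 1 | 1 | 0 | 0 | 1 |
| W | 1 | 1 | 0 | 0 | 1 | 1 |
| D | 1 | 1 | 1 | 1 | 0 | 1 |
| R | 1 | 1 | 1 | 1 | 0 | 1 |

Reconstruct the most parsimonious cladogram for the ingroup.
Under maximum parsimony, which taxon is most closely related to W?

F

Character polarity is set by the outgroup: the derived state is whichever differs from the outgroup's state, so for nectar spur, pollen tricolpate the derived state is '0', and for the remaining characters it is '1'.
nectar spur (derived state '0') is unique to U (autapomorphy; uninformative for grouping).
pollen tricolpate (derived state '0') is unique to F (autapomorphy; uninformative for grouping).
setae branched (derived state '1') is shared by D, R, and U — a synapomorphy uniting that clade.
hollow quills: derived state '1' in D and R only — synapomorphy for {D, R}.
book lungs (derived state '1') is shared by F and W — a synapomorphy uniting that clade.
sclerotic ring (derived state '1') is shared by all ingroup taxa — unites the whole ingroup.
Most parsimonious ingroup topology: ((F,W),(U,(D,R))).
W and F form a cherry on this tree, so they are sister taxa.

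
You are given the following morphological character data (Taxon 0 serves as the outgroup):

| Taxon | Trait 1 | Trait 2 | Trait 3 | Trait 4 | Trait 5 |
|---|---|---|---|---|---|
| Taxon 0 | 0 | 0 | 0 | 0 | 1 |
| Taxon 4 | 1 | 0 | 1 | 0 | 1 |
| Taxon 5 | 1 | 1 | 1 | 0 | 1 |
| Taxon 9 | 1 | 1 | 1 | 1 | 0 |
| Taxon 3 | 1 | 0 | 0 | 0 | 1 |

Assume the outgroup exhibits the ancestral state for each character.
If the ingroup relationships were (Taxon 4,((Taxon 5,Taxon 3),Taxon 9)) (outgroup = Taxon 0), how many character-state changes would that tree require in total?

7

Map each character onto (Taxon 4,((Taxon 5,Taxon 3),Taxon 9)) (rooted by Taxon 0) and count the minimum state changes it requires (Fitch parsimony):
Trait 1: 1; Trait 2: 2; Trait 3: 2; Trait 4: 1; Trait 5: 1.
Total tree length = 7.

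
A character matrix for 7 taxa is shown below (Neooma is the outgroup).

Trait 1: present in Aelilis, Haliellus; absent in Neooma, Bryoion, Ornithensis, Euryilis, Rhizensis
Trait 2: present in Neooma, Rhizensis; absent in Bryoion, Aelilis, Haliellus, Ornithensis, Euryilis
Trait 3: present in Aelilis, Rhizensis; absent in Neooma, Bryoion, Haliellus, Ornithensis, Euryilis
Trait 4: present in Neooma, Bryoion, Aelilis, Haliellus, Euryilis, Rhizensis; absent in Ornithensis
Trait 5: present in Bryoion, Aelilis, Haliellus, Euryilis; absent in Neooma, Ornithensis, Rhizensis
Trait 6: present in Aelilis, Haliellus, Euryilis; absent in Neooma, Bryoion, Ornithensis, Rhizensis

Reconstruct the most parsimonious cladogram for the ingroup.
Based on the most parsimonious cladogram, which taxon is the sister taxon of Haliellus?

Character polarity is set by the outgroup: the derived state is whichever differs from the outgroup's state, so for Trait 2, Trait 4 the derived state is 'absent', and for the remaining characters it is 'present'.
Trait 1 (derived state 'present') is shared by Aelilis and Haliellus — a synapomorphy uniting that clade.
Trait 2 (derived state 'absent') is shared by Aelilis, Bryoion, Euryilis, Haliellus, and Ornithensis — a synapomorphy uniting that clade.
Trait 3 groups Aelilis and Rhizensis, which is incompatible with the clades supported by the remaining characters; treating it as convergent (homoplasy) costs fewer steps than any alternative tree.
Trait 4: derived state 'absent' in Ornithensis only — an autapomorphy, so it tells us nothing about relationships among taxa.
Trait 5: derived state 'present' in Aelilis, Bryoion, Euryilis, and Haliellus only — synapomorphy for {Aelilis, Bryoion, Euryilis, Haliellus}.
Trait 6: derived state 'present' in Aelilis, Euryilis, and Haliellus only — synapomorphy for {Aelilis, Euryilis, Haliellus}.
Most parsimonious ingroup topology: (((Bryoion,((Aelilis,Haliellus),Euryilis)),Ornithensis),Rhizensis).
Haliellus and Aelilis form a cherry on this tree, so they are sister taxa.

Aelilis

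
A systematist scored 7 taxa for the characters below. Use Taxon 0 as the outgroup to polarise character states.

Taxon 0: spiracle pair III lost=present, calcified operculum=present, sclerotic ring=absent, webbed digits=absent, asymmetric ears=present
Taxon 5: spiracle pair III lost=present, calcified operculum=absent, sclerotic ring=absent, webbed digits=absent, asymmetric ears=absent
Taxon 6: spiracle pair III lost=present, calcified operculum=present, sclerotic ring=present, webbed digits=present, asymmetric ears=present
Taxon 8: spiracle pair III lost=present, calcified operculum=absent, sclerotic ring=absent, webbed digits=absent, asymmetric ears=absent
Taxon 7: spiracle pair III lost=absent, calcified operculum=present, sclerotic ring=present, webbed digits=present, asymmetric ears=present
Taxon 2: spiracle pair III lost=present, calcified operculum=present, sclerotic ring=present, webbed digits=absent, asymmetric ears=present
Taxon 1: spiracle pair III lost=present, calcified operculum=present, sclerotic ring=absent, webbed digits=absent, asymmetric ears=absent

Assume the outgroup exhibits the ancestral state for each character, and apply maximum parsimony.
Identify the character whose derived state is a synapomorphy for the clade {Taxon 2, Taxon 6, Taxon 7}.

Character polarity is set by the outgroup: the derived state is whichever differs from the outgroup's state, so for spiracle pair III lost, calcified operculum, asymmetric ears the derived state is 'absent', and for the remaining characters it is 'present'.
spiracle pair III lost (derived state 'absent') is unique to Taxon 7 (autapomorphy; uninformative for grouping).
Only Taxon 5 and Taxon 8 show the derived state 'absent' for calcified operculum, supporting them as a clade.
sclerotic ring: derived state 'present' in Taxon 2, Taxon 6, and Taxon 7 only — synapomorphy for {Taxon 2, Taxon 6, Taxon 7}.
Only Taxon 6 and Taxon 7 show the derived state 'present' for webbed digits, supporting them as a clade.
Only Taxon 1, Taxon 5, and Taxon 8 show the derived state 'absent' for asymmetric ears, supporting them as a clade.
Most parsimonious ingroup topology: (((Taxon 5,Taxon 8),Taxon 1),((Taxon 6,Taxon 7),Taxon 2)).
The clade {Taxon 2, Taxon 6, Taxon 7} is supported by sclerotic ring: its derived state 'present' occurs in exactly those taxa and in no other taxon (including the outgroup).

sclerotic ring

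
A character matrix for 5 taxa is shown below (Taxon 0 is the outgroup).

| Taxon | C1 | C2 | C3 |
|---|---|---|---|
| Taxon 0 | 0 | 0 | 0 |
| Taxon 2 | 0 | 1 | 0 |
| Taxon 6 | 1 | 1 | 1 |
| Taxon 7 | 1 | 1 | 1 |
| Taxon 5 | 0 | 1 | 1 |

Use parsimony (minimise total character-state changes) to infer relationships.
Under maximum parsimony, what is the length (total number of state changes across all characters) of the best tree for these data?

The outgroup has state '0' for every character, so '1' is the derived state throughout.
C1: derived state '1' in Taxon 6 and Taxon 7 only — synapomorphy for {Taxon 6, Taxon 7}.
All ingroup taxa share the derived state '1' for C2; it defines the ingroup but does not resolve relationships within it.
Only Taxon 5, Taxon 6, and Taxon 7 show the derived state '1' for C3, supporting them as a clade.
Most parsimonious ingroup topology: (Taxon 2,((Taxon 6,Taxon 7),Taxon 5)).
Changes per character on this tree: C1: 1; C2: 1; C3: 1.
Total = 3.

3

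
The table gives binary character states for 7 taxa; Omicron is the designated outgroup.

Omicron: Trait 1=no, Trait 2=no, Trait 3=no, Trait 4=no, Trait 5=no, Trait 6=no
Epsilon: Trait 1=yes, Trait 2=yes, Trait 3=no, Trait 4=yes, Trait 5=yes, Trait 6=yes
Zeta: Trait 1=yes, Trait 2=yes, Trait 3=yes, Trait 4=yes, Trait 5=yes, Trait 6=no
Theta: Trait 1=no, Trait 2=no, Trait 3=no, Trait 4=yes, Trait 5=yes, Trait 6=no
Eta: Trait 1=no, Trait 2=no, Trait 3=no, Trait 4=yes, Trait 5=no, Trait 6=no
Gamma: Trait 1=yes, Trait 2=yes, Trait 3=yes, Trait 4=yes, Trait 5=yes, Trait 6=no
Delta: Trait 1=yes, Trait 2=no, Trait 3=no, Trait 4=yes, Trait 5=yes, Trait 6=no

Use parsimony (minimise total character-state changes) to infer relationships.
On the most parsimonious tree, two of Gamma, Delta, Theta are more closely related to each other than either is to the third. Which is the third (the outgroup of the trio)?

The outgroup has state 'no' for every character, so 'yes' is the derived state throughout.
Trait 1 (derived state 'yes') is shared by Delta, Epsilon, Gamma, and Zeta — a synapomorphy uniting that clade.
Trait 2 (derived state 'yes') is shared by Epsilon, Gamma, and Zeta — a synapomorphy uniting that clade.
Trait 3 (derived state 'yes') is shared by Gamma and Zeta — a synapomorphy uniting that clade.
Trait 4 (derived state 'yes') is shared by all ingroup taxa — unites the whole ingroup.
Only Delta, Epsilon, Gamma, Theta, and Zeta show the derived state 'yes' for Trait 5, supporting them as a clade.
Trait 6 (derived state 'yes') is unique to Epsilon (autapomorphy; uninformative for grouping).
Most parsimonious ingroup topology: ((((Epsilon,(Zeta,Gamma)),Delta),Theta),Eta).
Gamma and Delta share a more recent common ancestor with each other than either does with Theta, so Theta is the least closely related of the three.

Theta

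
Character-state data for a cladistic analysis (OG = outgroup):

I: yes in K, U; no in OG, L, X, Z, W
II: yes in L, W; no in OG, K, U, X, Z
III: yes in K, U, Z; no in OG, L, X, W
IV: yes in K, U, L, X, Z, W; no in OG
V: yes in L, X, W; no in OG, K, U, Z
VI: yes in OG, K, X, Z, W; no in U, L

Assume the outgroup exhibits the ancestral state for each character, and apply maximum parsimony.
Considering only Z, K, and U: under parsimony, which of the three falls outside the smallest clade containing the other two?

Character polarity is set by the outgroup: the derived state is whichever differs from the outgroup's state, so for VI the derived state is 'no', and for the remaining characters it is 'yes'.
I: derived state 'yes' in K and U only — synapomorphy for {K, U}.
II: derived state 'yes' in L and W only — synapomorphy for {L, W}.
Only K, U, and Z show the derived state 'yes' for III, supporting them as a clade.
All ingroup taxa share the derived state 'yes' for IV; it defines the ingroup but does not resolve relationships within it.
V: derived state 'yes' in L, W, and X only — synapomorphy for {L, W, X}.
VI groups L and U, which is incompatible with the clades supported by the remaining characters; treating it as convergent (homoplasy) costs fewer steps than any alternative tree.
Most parsimonious ingroup topology: (((K,U),Z),((L,W),X)).
K and U share a more recent common ancestor with each other than either does with Z, so Z is the least closely related of the three.

Z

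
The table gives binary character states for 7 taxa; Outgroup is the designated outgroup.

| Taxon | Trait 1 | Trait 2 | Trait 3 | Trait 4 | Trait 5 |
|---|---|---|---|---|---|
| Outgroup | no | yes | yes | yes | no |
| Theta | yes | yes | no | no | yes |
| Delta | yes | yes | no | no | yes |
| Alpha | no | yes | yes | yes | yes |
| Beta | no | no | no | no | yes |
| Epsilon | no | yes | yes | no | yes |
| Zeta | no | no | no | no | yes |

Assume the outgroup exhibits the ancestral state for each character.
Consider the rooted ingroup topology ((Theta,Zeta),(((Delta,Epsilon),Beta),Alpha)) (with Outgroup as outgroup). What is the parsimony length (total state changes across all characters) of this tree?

10

Map each character onto ((Theta,Zeta),(((Delta,Epsilon),Beta),Alpha)) (rooted by Outgroup) and count the minimum state changes it requires (Fitch parsimony):
Trait 1: 2; Trait 2: 2; Trait 3: 3; Trait 4: 2; Trait 5: 1.
Total tree length = 10.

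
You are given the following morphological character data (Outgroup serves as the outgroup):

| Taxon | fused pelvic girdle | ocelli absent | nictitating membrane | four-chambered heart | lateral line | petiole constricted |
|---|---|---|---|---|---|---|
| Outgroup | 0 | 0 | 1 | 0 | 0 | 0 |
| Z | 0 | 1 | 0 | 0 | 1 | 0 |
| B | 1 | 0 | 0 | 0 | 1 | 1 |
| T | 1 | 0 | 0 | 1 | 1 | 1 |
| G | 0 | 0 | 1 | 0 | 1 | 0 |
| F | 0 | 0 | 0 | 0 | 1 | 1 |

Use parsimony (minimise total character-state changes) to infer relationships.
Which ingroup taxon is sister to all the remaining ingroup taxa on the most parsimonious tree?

G

Character polarity is set by the outgroup: the derived state is whichever differs from the outgroup's state, so for nictitating membrane the derived state is '0', and for the remaining characters it is '1'.
Only B and T show the derived state '1' for fused pelvic girdle, supporting them as a clade.
ocelli absent: derived state '1' in Z only — an autapomorphy, so it tells us nothing about relationships among taxa.
nictitating membrane: derived state '0' in B, F, T, and Z only — synapomorphy for {B, F, T, Z}.
four-chambered heart: derived state '1' in T only — an autapomorphy, so it tells us nothing about relationships among taxa.
All ingroup taxa share the derived state '1' for lateral line; it defines the ingroup but does not resolve relationships within it.
petiole constricted (derived state '1') is shared by B, F, and T — a synapomorphy uniting that clade.
Most parsimonious ingroup topology: ((Z,((B,T),F)),G).
G is sister to the clade containing all other ingroup taxa, so it is the earliest-diverging (most basal) ingroup lineage.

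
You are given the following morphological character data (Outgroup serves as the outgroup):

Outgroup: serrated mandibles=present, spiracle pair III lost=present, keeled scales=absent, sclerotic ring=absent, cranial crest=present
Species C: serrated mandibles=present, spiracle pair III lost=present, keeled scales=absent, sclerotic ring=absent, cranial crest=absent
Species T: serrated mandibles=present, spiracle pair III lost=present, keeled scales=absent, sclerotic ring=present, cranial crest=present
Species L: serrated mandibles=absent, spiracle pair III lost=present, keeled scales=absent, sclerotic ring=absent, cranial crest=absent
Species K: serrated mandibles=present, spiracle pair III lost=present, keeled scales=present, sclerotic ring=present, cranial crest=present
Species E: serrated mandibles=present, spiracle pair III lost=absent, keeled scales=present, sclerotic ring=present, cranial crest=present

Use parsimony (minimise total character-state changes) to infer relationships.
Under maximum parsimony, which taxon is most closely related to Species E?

Character polarity is set by the outgroup: the derived state is whichever differs from the outgroup's state, so for serrated mandibles, spiracle pair III lost, cranial crest the derived state is 'absent', and for the remaining characters it is 'present'.
serrated mandibles (derived state 'absent') is unique to Species L (autapomorphy; uninformative for grouping).
spiracle pair III lost: derived state 'absent' in Species E only — an autapomorphy, so it tells us nothing about relationships among taxa.
keeled scales (derived state 'present') is shared by Species E and Species K — a synapomorphy uniting that clade.
sclerotic ring (derived state 'present') is shared by Species E, Species K, and Species T — a synapomorphy uniting that clade.
cranial crest: derived state 'absent' in Species C and Species L only — synapomorphy for {Species C, Species L}.
Most parsimonious ingroup topology: ((Species C,Species L),(Species T,(Species K,Species E))).
Species E and Species K form a cherry on this tree, so they are sister taxa.

Species K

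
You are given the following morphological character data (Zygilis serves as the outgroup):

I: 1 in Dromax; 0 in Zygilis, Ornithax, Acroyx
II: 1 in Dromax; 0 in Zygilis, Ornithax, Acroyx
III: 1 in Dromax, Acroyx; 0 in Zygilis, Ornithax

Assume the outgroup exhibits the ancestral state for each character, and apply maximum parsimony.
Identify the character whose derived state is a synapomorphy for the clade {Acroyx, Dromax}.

The outgroup has state '0' for every character, so '1' is the derived state throughout.
I: derived state '1' in Dromax only — an autapomorphy, so it tells us nothing about relationships among taxa.
II (derived state '1') is unique to Dromax (autapomorphy; uninformative for grouping).
Only Acroyx and Dromax show the derived state '1' for III, supporting them as a clade.
Most parsimonious ingroup topology: (Ornithax,(Dromax,Acroyx)).
The clade {Acroyx, Dromax} is supported by III: its derived state '1' occurs in exactly those taxa and in no other taxon (including the outgroup).

III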